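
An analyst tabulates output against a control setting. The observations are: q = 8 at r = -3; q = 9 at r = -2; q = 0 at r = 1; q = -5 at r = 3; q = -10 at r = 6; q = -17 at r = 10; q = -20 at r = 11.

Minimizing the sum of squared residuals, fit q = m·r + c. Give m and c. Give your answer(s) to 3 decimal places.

With design matrix X, XᵀX = [[280, 26]; [26, 7]] and Xᵀq = [-507, -35]ᵀ.
Determinant 280·7 − 26² = 1284.
m = ((-507)·7 − 26·(-35))/1284 = -2639/1284; c = (280·(-35) − 26·(-507))/1284 = 1691/642.

m = -2.055, c = 2.634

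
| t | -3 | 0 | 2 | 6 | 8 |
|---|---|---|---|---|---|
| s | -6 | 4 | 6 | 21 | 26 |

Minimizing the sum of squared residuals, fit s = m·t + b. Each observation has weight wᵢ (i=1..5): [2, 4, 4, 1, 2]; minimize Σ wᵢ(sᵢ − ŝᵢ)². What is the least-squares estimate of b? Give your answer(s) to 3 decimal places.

b = 2.489

MᵀWM·[m, b]ᵀ = MᵀWs reads: 198·m + 24·b = 626;  24·m + 13·b = 101.
Δ = 198·13 − 24² = 1998.
m = (626·13 − 24·101)/1998 = 2857/999; b = (198·101 − 24·626)/1998 = 829/333.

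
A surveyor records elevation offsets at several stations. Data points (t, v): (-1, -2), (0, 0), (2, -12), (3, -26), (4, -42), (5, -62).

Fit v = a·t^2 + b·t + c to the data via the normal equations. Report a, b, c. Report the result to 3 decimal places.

a = -2.145, b = -1.612, c = -0.843

XᵀX·[a, b, c]ᵀ = Xᵀv reads: 979·a + 223·b + 55·c = -2506;  223·a + 55·b + 13·c = -578;  55·a + 13·b + 6·c = -144.
(Σt^2·t^2 = 979, Σt^2·t = 223, Σt^2 = 55, Σt·t = 55, Σt = 13, Σ1 = 6, Σt^2·v = -2506, Σt·v = -578, Σv = -144.)
Inverting the 3×3 Gram matrix, [a, b, c]ᵀ = [-901/420, -677/420, -59/70]ᵀ.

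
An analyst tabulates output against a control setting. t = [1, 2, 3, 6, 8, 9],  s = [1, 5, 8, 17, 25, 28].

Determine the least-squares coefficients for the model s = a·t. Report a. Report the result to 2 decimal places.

a = 3.02

The normal system XᵀX·[a]ᵀ = Xᵀs is [[195]]·[a]ᵀ = [589]ᵀ.
a = 589/195 = 3.02051.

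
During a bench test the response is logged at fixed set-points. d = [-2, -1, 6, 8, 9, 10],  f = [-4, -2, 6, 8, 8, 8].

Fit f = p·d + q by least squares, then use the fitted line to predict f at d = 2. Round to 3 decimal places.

f̂ = 0.868

Sums needed: Σd·d = 286, Σd = 30, Σ1 = 6.
Moment sums: Σd·f = 262, Σf = 24.
det = 286·6 − 30² = 816.
p = (262·6 − 30·24)/816 = 71/68; q = (286·24 − 30·262)/816 = -83/68.
At d = 2: f̂ = (71/68)·(2) + (-83/68)·(1) = 59/68.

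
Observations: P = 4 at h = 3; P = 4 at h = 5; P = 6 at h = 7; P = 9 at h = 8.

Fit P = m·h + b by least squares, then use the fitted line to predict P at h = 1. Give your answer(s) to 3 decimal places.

The normal equations are: 147·m + 23·b = 146;  23·m + 4·b = 23.
(Σh·h = 147, Σh = 23, Σ1 = 4, Σh·P = 146, ΣP = 23.)
Eliminating b: 4·(row 1) − 23·(row 2) gives 59·m = 4·146 − 23·23 = 55, so m = 55/59.
Then b = (23 − 23·(55/59))/4 = 23/59.
At h = 1: P̂ = (55/59)·(1) + (23/59)·(1) = 78/59.

P̂ = 1.322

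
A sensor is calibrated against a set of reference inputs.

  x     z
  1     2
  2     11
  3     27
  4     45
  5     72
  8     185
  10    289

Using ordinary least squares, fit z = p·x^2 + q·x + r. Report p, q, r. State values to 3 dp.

p = 2.882, q = 0.155, r = -0.748

Forming AᵀA = [[15075, 1737, 219]; [1737, 219, 33]; [219, 33, 7]] and Aᵀz = [43549, 5015, 631]ᵀ gives AᵀA·[p, q, r]ᵀ = Aᵀz.
Row-reducing yields p = 5291/1836, q = 95/612, r = -229/306.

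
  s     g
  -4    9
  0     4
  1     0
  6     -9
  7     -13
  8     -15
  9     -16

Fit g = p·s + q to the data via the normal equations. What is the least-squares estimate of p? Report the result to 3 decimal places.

From the data, Σs·s = 247, Σs = 27, Σ1 = 7.
Right-hand side: Σs·g = -445, Σg = -40.
MᵀM·[p, q]ᵀ = Mᵀg becomes [[247, 27]; [27, 7]]·[p, q]ᵀ = [-445, -40]ᵀ.
Determinant 247·7 − 27² = 1000.
p = ((-445)·7 − 27·(-40))/1000 = -407/200; q = (247·(-40) − 27·(-445))/1000 = 427/200.

p = -2.035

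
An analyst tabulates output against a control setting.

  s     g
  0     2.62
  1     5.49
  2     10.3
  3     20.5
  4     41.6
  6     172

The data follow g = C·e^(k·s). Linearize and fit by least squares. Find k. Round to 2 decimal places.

k = 0.69

Let Y = ln g. Fitting Y = k·s + ln C by least squares:
Sums: Σs = 16.0000, Σ(s)² = 66.0000, Σln g = 16.8943, Σs·ln g = 61.2259.
Normal system: [[66.0000, 16.0000]; [16.0000, 6]]·[k, ln C]ᵀ = [61.2259, 16.8943]ᵀ.
Slope k = (n·Σs·ln g − Σs·Σln g)/(n·Σ(s)² − (Σs)²) = (6·61.2259 − 16.0000·16.8943)/140.0000 = 0.69319; ln C = (Σln g − k·Σs)/n = 0.96720.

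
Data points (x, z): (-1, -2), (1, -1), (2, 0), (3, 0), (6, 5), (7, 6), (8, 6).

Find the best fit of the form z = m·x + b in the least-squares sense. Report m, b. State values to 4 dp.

From the data, Σx·x = 164, Σx = 26, Σ1 = 7.
Moment sums: Σx·z = 121, Σz = 14.
So MᵀM·[m, b]ᵀ = Mᵀz: [[164, 26]; [26, 7]]·[m, b]ᵀ = [121, 14]ᵀ.
Determinant 164·7 − 26² = 472.
m = (121·7 − 26·14)/472 = 483/472; b = (164·14 − 26·121)/472 = -425/236.

m = 1.0233, b = -1.8008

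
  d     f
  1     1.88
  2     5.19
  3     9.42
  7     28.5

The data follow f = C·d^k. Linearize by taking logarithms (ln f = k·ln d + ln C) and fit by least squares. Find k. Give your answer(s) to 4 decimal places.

Taking logs, ln f = k·ln d + ln C, so regress ln f on ln d.
XᵀX = [[5.4740, 3.7377]; [3.7377, 4]], rhs = [10.1240, 7.8707]ᵀ  (here Σln d = 3.7377, Σ(ln d)² = 5.4740, Σln f = 7.8707, Σln d·ln f = 10.1240).
Solving (det = 7.9257): k = 1.39772, ln C = 0.66163.

k = 1.3977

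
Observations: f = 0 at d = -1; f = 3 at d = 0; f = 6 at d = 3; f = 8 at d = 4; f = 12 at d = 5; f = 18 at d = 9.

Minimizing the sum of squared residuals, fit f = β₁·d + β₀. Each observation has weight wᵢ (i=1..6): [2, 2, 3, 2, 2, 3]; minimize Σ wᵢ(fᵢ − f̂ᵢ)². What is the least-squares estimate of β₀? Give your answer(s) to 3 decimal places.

β₀ = 1.831

The normal system AᵀWA·[β₁, β₀]ᵀ = AᵀWf is [[354, 52]; [52, 14]]·[β₁, β₀]ᵀ = [724, 118]ᵀ.
Determinant 354·14 − 52² = 2252.
β₁ = (724·14 − 52·118)/2252 = 1000/563; β₀ = (354·118 − 52·724)/2252 = 1031/563.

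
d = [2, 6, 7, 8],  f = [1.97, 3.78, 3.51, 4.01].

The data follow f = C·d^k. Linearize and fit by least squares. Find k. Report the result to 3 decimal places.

Linearized form: ln f = k·ln d + ln C. From the 4 transformed points,
Σln d = 6.5103, Σ(ln d)² = 11.8015, Σln f = 4.6522, Σln d·ln f = 8.1837.
Normal system: [[11.8015, 6.5103]; [6.5103, 4]]·[k, ln C]ᵀ = [8.1837, 4.6522]ᵀ.
Δ = 11.8015·4 − (6.5103)² = 4.8225; k = (8.1837·4 − 6.5103·4.6522)/4.8225 = 0.50766, ln C = (11.8015·4.6522 − 6.5103·8.1837)/4.8225 = 0.33679.

k = 0.508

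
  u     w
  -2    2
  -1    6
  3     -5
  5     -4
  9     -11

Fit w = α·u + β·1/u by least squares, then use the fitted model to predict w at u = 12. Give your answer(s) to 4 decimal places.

ŵ = -12.7788

From the data, Σu·u = 120, Σu·1/u = 5, Σ1/u·1/u = 11449/8100.
Right-hand side: Σu·w = -144, Σ1/u·w = -481/45.
So AᵀA·[α, β]ᵀ = Aᵀw: [[120, 5]; [5, 11449/8100]]·[α, β]ᵀ = [-144, -481/45]ᵀ.
det = 120·(11449/8100) − 5² = 19523/135.
α = ((-144)·(11449/8100) − 5·(-481/45))/(19523/135) = -101313/97615; β = (120·(-481/45) − 5·(-144))/(19523/135) = -75960/19523.
At u = 12: ŵ = (-101313/97615)·(12) + (-75960/19523)·(1/12) = -1247406/97615.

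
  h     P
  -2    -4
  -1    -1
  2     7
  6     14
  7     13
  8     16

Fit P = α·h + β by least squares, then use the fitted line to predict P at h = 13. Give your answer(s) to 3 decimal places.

Normal-equation sums: Σh·h = 158, Σh = 20, Σ1 = 6.
And Σh·P = 326, ΣP = 45.
So AᵀA·[α, β]ᵀ = AᵀP: [[158, 20]; [20, 6]]·[α, β]ᵀ = [326, 45]ᵀ.
Δ = 158·6 − 20² = 548.
α = (326·6 − 20·45)/548 = 264/137; β = (158·45 − 20·326)/548 = 295/274.
At h = 13: P̂ = (264/137)·(13) + (295/274)·(1) = 7159/274.

P̂ = 26.128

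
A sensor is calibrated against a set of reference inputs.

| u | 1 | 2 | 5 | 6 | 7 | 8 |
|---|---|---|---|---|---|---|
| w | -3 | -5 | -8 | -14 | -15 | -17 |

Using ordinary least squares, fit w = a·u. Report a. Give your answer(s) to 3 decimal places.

XᵀX·[a]ᵀ = Xᵀw reads: 179·a = -378.
Hence a = -378 / 179 ≈ -2.11173.

a = -2.112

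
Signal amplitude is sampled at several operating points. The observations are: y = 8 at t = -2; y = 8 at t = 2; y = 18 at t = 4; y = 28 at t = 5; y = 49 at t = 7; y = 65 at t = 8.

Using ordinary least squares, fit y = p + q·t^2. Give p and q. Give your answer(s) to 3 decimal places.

Normal-equation sums: Σ1 = 6, Σt^2 = 162, Σt^2·t^2 = 7410.
For Mᵀy: Σy = 176, Σt^2·y = 7613.
det = 6·7410 − 162² = 18216.
p = (176·7410 − 162·7613)/18216 = 11809/3036; q = (6·7613 − 162·176)/18216 = 2861/3036.

p = 3.890, q = 0.942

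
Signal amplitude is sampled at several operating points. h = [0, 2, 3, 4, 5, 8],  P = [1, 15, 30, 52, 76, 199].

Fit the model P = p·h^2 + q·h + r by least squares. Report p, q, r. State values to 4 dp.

Forming XᵀX = [[5074, 736, 118]; [736, 118, 22]; [118, 22, 6]] and XᵀP = [15798, 2300, 373]ᵀ gives XᵀX·[p, q, r]ᵀ = XᵀP.
Solving the 3×3 system (Gaussian elimination) gives p = 7097/2310, q = 5/462, r = 1313/770.

p = 3.0723, q = 0.0108, r = 1.7052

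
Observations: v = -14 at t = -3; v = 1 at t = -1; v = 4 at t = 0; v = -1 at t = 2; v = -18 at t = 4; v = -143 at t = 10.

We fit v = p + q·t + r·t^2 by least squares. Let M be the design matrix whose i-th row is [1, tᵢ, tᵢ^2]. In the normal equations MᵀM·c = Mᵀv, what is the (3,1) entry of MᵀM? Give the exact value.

130

Row 3 ↔ basis t^2, column 1 ↔ basis 1, so (MᵀM)_{3,1} = Σᵢ t^2 = (9)·(1) + (1)·(1) + (0)·(1) + (4)·(1) + (16)·(1) + (100)·(1) = 130.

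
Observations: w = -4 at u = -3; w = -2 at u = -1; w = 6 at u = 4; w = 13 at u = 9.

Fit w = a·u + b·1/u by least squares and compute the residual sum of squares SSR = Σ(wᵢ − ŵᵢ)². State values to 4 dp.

SSR = 0.2418

XᵀX·[a, b]ᵀ = Xᵀw reads: 107·a + 4·b = 155;  4·a + (1537/1296)·b = 113/18.
(Σu·u = 107, Σu·1/u = 4, Σ1/u·1/u = 1537/1296, Σu·w = 155, Σ1/u·w = 113/18.)
det = 107·(1537/1296) − 4² = 143723/1296.
a = (155·(1537/1296) − 4·(113/18))/(143723/1296) = 205691/143723; b = (107·(113/18) − 4·155)/(143723/1296) = 67032/143723.
Residuals: 64525/143723, -14723/143723, 22816/143723, 9732/143723; SSR = 34758/143723.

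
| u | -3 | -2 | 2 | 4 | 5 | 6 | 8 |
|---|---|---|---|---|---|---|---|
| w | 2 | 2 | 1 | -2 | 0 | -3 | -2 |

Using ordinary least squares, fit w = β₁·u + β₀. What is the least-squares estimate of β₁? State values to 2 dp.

β₁ = -0.44

Sums needed: Σu·u = 158, Σu = 20, Σ1 = 7.
For Aᵀw: Σu·w = -50, Σw = -2.
Normal equations: [[158, 20]; [20, 7]]·[β₁, β₀]ᵀ = [-50, -2]ᵀ.
det = 158·7 − 20² = 706.
β₁ = ((-50)·7 − 20·(-2))/706 = -155/353; β₀ = (158·(-2) − 20·(-50))/706 = 342/353.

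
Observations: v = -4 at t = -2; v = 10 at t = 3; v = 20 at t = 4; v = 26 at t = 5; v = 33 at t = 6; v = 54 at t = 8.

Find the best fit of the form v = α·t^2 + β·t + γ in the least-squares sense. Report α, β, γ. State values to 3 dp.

α = 0.527, β = 2.642, γ = -0.938

The normal system AᵀA·[α, β, γ]ᵀ = Aᵀv is [[6370, 936, 154]; [936, 154, 24]; [154, 24, 6]]·[α, β, γ]ᵀ = [5688, 878, 139]ᵀ.
Solving the 3×3 system (Gaussian elimination) gives α = 29909/56708, β = 37453/14177, γ = -53177/56708.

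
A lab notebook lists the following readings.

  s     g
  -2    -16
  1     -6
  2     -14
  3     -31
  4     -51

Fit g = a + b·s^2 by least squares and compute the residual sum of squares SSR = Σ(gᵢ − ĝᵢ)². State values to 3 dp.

SSR = 2.765

Compute the Gram sums: Σ1 = 5, Σs^2 = 34, Σs^2·s^2 = 370.
For Xᵀg: Σg = -118, Σs^2·g = -1221.
det = 5·370 − 34² = 694.
a = ((-118)·370 − 34·(-1221))/694 = -1073/347; b = (5·(-1221) − 34·(-118))/694 = -2093/694.
Residuals: -293/347, 75/694, 401/347, -531/694, 120/347; SSR = 1919/694.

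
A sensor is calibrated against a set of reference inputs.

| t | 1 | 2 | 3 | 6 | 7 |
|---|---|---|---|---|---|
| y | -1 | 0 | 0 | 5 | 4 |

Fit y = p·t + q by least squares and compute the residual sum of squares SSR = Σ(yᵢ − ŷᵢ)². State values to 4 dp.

With design matrix X, XᵀX = [[99, 19]; [19, 5]] and Xᵀy = [57, 8]ᵀ.
Determinant 99·5 − 19² = 134.
p = (57·5 − 19·8)/134 = 133/134; q = (99·8 − 19·57)/134 = -291/134.
Residuals: 12/67, 25/134, -54/67, 163/134, -52/67; SSR = 375/134.

SSR = 2.7985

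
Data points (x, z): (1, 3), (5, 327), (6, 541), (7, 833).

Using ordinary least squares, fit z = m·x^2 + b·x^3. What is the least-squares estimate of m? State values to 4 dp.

m = 3.2245

Normal-equation sums: Σx^2·x^2 = 4323, Σx^2·x^3 = 27709, Σx^3·x^3 = 179931.
For Mᵀz: Σx^2·z = 68471, Σx^3·z = 443453.
Eliminating b: 179931·(row 1) − 27709·(row 2) gives 10053032·m = 179931·68471 − 27709·443453 = 32416324, so m = 8104081/2513258.
Then b = (443453 − 27709·(8104081/2513258))/179931 = 449645/228478.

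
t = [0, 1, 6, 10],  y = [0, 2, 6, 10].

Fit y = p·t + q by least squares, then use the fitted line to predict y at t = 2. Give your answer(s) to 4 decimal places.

Sums needed: Σt·t = 137, Σt = 17, Σ1 = 4.
Right-hand side: Σt·y = 138, Σy = 18.
Normal equations: [[137, 17]; [17, 4]]·[p, q]ᵀ = [138, 18]ᵀ.
Δ = 137·4 − 17² = 259.
p = (138·4 − 17·18)/259 = 246/259; q = (137·18 − 17·138)/259 = 120/259.
At t = 2: ŷ = (246/259)·(2) + (120/259)·(1) = 612/259.

ŷ = 2.3629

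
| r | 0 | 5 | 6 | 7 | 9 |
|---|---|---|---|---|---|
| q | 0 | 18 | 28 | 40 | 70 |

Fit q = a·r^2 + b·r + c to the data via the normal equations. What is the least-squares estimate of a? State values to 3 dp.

a = 1.040

Entries of AᵀA: Σr^2·r^2 = 10883, Σr^2·r = 1413, Σr^2 = 191, Σr·r = 191, Σr = 27, Σ1 = 5.
For Aᵀq: Σr^2·q = 9088, Σr·q = 1168, Σq = 156.
AᵀA·[a, b, c]ᵀ = Aᵀq becomes [[10883, 1413, 191]; [1413, 191, 27]; [191, 27, 5]]·[a, b, c]ᵀ = [9088, 1168, 156]ᵀ.
Solving the 3×3 system (Gaussian elimination) gives a = 21466/20631, b = -10870/6877, c = -220/20631.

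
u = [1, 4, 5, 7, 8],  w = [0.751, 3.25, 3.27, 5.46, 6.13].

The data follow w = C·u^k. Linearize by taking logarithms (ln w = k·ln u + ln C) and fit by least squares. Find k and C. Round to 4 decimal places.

k = 1.0016, C = 0.7491

With ln wᵢ as the transformed response and ln uᵢ as the regressor:
Sums: Σln u = 7.0211, Σ(ln u)² = 12.6227, Σln w = 5.5877, Σln u·ln w = 10.6143.
Normal system: [[12.6227, 7.0211]; [7.0211, 5]]·[k, ln C]ᵀ = [10.6143, 5.5877]ᵀ.
Slope k = (n·Σln u·ln w − Σln u·Σln w)/(n·Σ(ln u)² − (Σln u)²) = (5·10.6143 − 7.0211·5.5877)/13.8181 = 1.00156; ln C = (Σln w − k·Σln u)/n = -0.28886, so C = exp(-0.28886) = 0.74912.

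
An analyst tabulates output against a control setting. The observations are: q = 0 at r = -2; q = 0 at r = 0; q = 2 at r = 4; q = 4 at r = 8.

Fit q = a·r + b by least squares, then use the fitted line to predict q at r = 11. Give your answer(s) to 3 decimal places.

q̂ = 5.102

Normal-equation sums: Σr·r = 84, Σr = 10, Σ1 = 4.
Moment sums: Σr·q = 40, Σq = 6.
Normal equations: [[84, 10]; [10, 4]]·[a, b]ᵀ = [40, 6]ᵀ.
Determinant 84·4 − 10² = 236.
a = (40·4 − 10·6)/236 = 25/59; b = (84·6 − 10·40)/236 = 26/59.
At r = 11: q̂ = (25/59)·(11) + (26/59)·(1) = 301/59.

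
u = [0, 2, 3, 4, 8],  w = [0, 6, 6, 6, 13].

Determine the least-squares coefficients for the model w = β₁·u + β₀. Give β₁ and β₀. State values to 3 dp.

With design matrix X, XᵀX = [[93, 17]; [17, 5]] and Xᵀw = [158, 31]ᵀ.
Δ = 93·5 − 17² = 176.
β₁ = (158·5 − 17·31)/176 = 263/176; β₀ = (93·31 − 17·158)/176 = 197/176.

β₁ = 1.494, β₀ = 1.119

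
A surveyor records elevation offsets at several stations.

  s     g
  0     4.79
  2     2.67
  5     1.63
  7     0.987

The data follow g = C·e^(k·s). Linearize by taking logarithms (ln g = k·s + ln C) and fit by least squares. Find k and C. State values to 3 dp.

k = -0.216, C = 4.539

Let Y = ln g. Fitting Y = k·s + ln C by least squares:
Sums: Σs = 14.0000, Σ(s)² = 78.0000, Σln g = 3.0241, Σs·ln g = 4.3155.
Normal system: [[78.0000, 14.0000]; [14.0000, 4]]·[k, ln C]ᵀ = [4.3155, 3.0241]ᵀ.
Δ = 78.0000·4 − (14.0000)² = 116.0000; k = (4.3155·4 − 14.0000·3.0241)/116.0000 = -0.21617, ln C = (78.0000·3.0241 − 14.0000·4.3155)/116.0000 = 1.51262, so C = exp(1.51262) = 4.53860.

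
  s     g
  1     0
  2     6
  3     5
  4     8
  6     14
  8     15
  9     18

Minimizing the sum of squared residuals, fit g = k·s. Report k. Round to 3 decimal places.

From the data, Σs·s = 211.
Moment sums: Σs·g = 425.
So AᵀA·[k]ᵀ = Aᵀg: [[211]]·[k]ᵀ = [425]ᵀ.
k = 425/211 = 2.01422.

k = 2.014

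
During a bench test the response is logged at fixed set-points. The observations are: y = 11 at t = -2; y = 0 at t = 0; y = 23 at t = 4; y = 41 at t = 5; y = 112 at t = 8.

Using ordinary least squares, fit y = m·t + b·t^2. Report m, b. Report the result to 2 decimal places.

m = -1.82, b = 1.98

The normal equations are: 109·m + 693·b = 1171;  693·m + 4993·b = 8605.
Determinant 109·4993 − 693² = 63988.
m = (1171·4993 − 693·8605)/63988 = -58231/31994; b = (109·8605 − 693·1171)/63988 = 63221/31994.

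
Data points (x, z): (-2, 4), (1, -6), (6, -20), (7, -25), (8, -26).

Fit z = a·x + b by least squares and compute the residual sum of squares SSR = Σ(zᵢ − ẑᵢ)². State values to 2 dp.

With design matrix A, AᵀA = [[154, 20]; [20, 5]] and Aᵀz = [-517, -73]ᵀ.
Δ = 154·5 − 20² = 370.
a = ((-517)·5 − 20·(-73))/370 = -225/74; b = (154·(-73) − 20·(-517))/370 = -451/185.
Residuals: 66/185, -193/370, 126/185, -473/370, 141/185; SSR = 1139/370.

SSR = 3.08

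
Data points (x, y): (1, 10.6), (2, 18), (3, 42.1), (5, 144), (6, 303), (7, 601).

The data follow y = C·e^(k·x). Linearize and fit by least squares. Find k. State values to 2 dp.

k = 0.68

Linearized form: ln y = k·x + ln C. From the 6 transformed points,
Sums: Σx = 24.0000, Σ(x)² = 124.0000, Σln y = 26.0734, Σx·ln y = 123.2834.
Normal system: [[124.0000, 24.0000]; [24.0000, 6]]·[k, ln C]ᵀ = [123.2834, 26.0734]ᵀ.
Slope k = (n·Σx·ln y − Σx·Σln y)/(n·Σ(x)² − (Σx)²) = (6·123.2834 − 24.0000·26.0734)/168.0000 = 0.67820; ln C = (Σln y − k·Σx)/n = 1.63275.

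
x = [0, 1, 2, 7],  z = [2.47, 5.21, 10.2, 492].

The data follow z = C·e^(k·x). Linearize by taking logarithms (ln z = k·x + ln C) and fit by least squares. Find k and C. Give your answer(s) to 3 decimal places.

k = 0.758, C = 2.393

Linearized form: ln z = k·x + ln C. From the 4 transformed points,
XᵀX = [[54.0000, 10.0000]; [10.0000, 4]], rhs = [49.6847, 11.0757]ᵀ  (here Σx = 10.0000, Σ(x)² = 54.0000, Σln z = 11.0757, Σx·ln z = 49.6847).
Slope k = (n·Σx·ln z − Σx·Σln z)/(n·Σ(x)² − (Σx)²) = (4·49.6847 − 10.0000·11.0757)/116.0000 = 0.75847; ln C = (Σln z − k·Σx)/n = 0.87275, so C = exp(0.87275) = 2.39348.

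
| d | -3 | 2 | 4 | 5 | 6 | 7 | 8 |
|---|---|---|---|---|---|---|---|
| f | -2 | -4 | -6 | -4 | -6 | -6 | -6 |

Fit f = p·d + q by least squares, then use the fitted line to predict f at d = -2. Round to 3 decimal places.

f̂ = -2.548

Setting ∂/∂p … = 0 gives: 203·p + 29·q = -172;  29·p + 7·q = -34.
(Σd·d = 203, Σd = 29, Σ1 = 7, Σd·f = -172, Σf = -34.)
det = 203·7 − 29² = 580.
p = ((-172)·7 − 29·(-34))/580 = -109/290; q = (203·(-34) − 29·(-172))/580 = -33/10.
At d = -2: f̂ = (-109/290)·(-2) + (-33/10)·(1) = -739/290.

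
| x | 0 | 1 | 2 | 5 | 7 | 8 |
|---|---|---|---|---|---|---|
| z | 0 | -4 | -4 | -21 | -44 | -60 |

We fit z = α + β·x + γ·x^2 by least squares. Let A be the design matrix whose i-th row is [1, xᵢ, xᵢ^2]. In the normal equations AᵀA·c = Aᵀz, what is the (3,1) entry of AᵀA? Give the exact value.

143

Row 3 ↔ basis x^2, column 1 ↔ basis 1, so (AᵀA)_{3,1} = Σᵢ x^2 = (0)·(1) + (1)·(1) + (4)·(1) + (25)·(1) + (49)·(1) + (64)·(1) = 143.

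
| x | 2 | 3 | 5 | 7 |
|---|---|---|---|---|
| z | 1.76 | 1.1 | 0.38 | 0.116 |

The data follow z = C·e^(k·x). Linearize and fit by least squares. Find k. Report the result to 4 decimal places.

k = -0.5451

Linearized form: ln z = k·x + ln C. From the 4 transformed points,
Σx = 17.0000, Σ(x)² = 87.0000, Σln z = -2.4611, Σx·ln z = -18.5005.
Equations: 87.0000·k + 17.0000·ln C = -18.5005;  17.0000·k + 4·ln C = -2.4611.
Slope k = (n·Σx·ln z − Σx·Σln z)/(n·Σ(x)² − (Σx)²) = (4·-18.5005 − 17.0000·-2.4611)/59.0000 = -0.54513; ln C = (Σln z − k·Σx)/n = 1.70154.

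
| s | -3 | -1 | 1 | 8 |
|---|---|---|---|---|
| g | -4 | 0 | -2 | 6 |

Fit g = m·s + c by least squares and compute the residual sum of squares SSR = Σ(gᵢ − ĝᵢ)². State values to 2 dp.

Entries of MᵀM: Σs·s = 75, Σs = 5, Σ1 = 4.
Right-hand side: Σs·g = 58, Σg = 0.
So MᵀM·[m, c]ᵀ = Mᵀg: [[75, 5]; [5, 4]]·[m, c]ᵀ = [58, 0]ᵀ.
det = 75·4 − 5² = 275.
m = (58·4 − 5·0)/275 = 232/275; c = (75·0 − 5·58)/275 = -58/55.
Residuals: -114/275, 522/275, -492/275, 84/275; SSR = 1944/275.

SSR = 7.07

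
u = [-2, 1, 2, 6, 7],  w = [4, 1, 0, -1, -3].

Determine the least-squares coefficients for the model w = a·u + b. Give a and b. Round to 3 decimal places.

Sums needed: Σu·u = 94, Σu = 14, Σ1 = 5.
And Σu·w = -34, Σw = 1.
Eliminating b: 5·(row 1) − 14·(row 2) gives 274·a = 5·(-34) − 14·1 = -184, so a = -92/137.
Then b = (1 − 14·(-92/137))/5 = 285/137.

a = -0.672, b = 2.080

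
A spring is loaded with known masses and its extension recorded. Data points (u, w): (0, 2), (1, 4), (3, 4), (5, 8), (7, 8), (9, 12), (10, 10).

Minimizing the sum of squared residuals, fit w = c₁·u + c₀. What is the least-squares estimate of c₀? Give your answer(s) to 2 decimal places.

c₀ = 2.41

The normal equations are: 265·c₁ + 35·c₀ = 320;  35·c₁ + 7·c₀ = 48.
(Σu·u = 265, Σu = 35, Σ1 = 7, Σu·w = 320, Σw = 48.)
Eliminating c₀: 7·(row 1) − 35·(row 2) gives 630·c₁ = 7·320 − 35·48 = 560, so c₁ = 8/9.
Then c₀ = (48 − 35·(8/9))/7 = 152/63.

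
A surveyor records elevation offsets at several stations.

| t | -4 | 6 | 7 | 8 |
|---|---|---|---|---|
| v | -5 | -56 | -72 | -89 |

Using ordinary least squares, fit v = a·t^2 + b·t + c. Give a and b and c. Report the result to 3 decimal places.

a = -0.947, b = -3.222, c = -2.724

Forming XᵀX = [[8049, 1007, 165]; [1007, 165, 17]; [165, 17, 4]] and Xᵀv = [-11320, -1532, -222]ᵀ gives XᵀX·[a, b, c]ᵀ = Xᵀv.
Solving the 3×3 system (Gaussian elimination) gives a = -10319/10891, b = -35087/10891, c = -29672/10891.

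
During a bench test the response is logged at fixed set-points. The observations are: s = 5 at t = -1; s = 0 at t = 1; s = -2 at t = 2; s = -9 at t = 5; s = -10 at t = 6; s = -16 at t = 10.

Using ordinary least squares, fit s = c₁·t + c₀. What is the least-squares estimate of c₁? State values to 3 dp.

The normal equations are: 167·c₁ + 23·c₀ = -274;  23·c₁ + 6·c₀ = -32.
Determinant 167·6 − 23² = 473.
c₁ = ((-274)·6 − 23·(-32))/473 = -908/473; c₀ = (167·(-32) − 23·(-274))/473 = 958/473.

c₁ = -1.920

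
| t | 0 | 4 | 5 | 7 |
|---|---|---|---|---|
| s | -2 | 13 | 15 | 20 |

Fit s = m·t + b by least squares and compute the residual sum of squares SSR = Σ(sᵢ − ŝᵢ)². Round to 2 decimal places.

The normal system AᵀA·[m, b]ᵀ = Aᵀs is [[90, 16]; [16, 4]]·[m, b]ᵀ = [267, 46]ᵀ.
Eliminating b: 4·(row 1) − 16·(row 2) gives 104·m = 4·267 − 16·46 = 332, so m = 83/26.
Then b = (46 − 16·(83/26))/4 = -33/26.
Residuals: -19/26, 3/2, 4/13, -14/13; SSR = 105/26.

SSR = 4.04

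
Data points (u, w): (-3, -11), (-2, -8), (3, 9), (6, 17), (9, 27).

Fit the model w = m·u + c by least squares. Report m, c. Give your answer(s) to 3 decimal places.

Entries of XᵀX: Σu·u = 139, Σu = 13, Σ1 = 5.
For Xᵀw: Σu·w = 421, Σw = 34.
Eliminating c: 5·(row 1) − 13·(row 2) gives 526·m = 5·421 − 13·34 = 1663, so m = 1663/526.
Then c = (34 − 13·(1663/526))/5 = -747/526.

m = 3.162, c = -1.420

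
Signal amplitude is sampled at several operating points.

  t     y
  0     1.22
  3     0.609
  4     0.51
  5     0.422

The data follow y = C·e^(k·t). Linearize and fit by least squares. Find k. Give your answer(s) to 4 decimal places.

k = -0.2140

With ln yᵢ as the transformed response and tᵢ as the regressor:
XᵀX = [[50.0000, 12.0000]; [12.0000, 4]], rhs = [-8.4949, -1.8332]ᵀ  (here Σt = 12.0000, Σ(t)² = 50.0000, Σln y = -1.8332, Σt·ln y = -8.4949).
Slope k = (n·Σt·ln y − Σt·Σln y)/(n·Σ(t)² − (Σt)²) = (4·-8.4949 − 12.0000·-1.8332)/56.0000 = -0.21396; ln C = (Σln y − k·Σt)/n = 0.18358.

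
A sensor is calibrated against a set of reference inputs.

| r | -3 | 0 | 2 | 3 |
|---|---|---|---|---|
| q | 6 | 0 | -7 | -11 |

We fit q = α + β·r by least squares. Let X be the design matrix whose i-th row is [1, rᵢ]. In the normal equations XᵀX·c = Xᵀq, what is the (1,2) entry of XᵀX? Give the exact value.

2

Row 1 ↔ basis 1, column 2 ↔ basis r, so (XᵀX)_{1,2} = Σᵢ r = (1)·(-3) + (1)·(0) + (1)·(2) + (1)·(3) = 2.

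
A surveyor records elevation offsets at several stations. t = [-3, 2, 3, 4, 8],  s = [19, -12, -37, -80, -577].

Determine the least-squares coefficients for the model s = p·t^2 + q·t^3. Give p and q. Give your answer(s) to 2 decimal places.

p = -0.97, q = -1.01

The normal system XᵀX·[p, q]ᵀ = Xᵀs is [[4530, 33824]; [33824, 267762]]·[p, q]ᵀ = [-38418, -302152]ᵀ.
Eliminating q: 267762·(row 1) − 33824·(row 2) gives 68898884·p = 267762·(-38418) − 33824·(-302152) = -66891268, so p = -16722817/17224721.
Then q = ((-302152) − 33824·(-16722817/17224721))/267762 = -114732/114071.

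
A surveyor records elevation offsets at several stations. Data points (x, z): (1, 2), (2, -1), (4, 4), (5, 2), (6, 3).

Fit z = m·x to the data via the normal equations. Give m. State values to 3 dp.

Forming MᵀM = [[82]] and Mᵀz = [44]ᵀ gives MᵀM·[m]ᵀ = Mᵀz.
m = 44/82 = 0.536585.

m = 0.537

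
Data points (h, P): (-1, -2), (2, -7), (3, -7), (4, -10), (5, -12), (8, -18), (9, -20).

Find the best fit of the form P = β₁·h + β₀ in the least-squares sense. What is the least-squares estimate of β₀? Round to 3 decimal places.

β₀ = -2.980

Sums needed: Σh·h = 200, Σh = 30, Σ1 = 7.
Moment sums: Σh·P = -457, ΣP = -76.
So AᵀA·[β₁, β₀]ᵀ = AᵀP: [[200, 30]; [30, 7]]·[β₁, β₀]ᵀ = [-457, -76]ᵀ.
Determinant 200·7 − 30² = 500.
β₁ = ((-457)·7 − 30·(-76))/500 = -919/500; β₀ = (200·(-76) − 30·(-457))/500 = -149/50.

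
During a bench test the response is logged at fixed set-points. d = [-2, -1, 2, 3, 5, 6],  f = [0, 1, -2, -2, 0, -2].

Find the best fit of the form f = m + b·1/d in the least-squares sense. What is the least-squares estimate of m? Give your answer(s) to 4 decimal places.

m = -0.9310

MᵀM·[m, b]ᵀ = Mᵀf reads: 6·m + (-3/10)·b = -5;  (-3/10)·m + (1511/900)·b = -3.
Eliminating b: (1511/900)·(row 1) − (-3/10)·(row 2) gives (599/60)·m = (1511/900)·(-5) − (-3/10)·(-3) = -1673/180, so m = -1673/1797.
Then b = ((-3) − (-3/10)·(-1673/1797))/(1511/900) = -1170/599.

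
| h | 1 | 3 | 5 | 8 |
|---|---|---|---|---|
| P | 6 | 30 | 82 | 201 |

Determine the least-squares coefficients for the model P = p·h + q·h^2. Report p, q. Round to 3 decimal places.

p = 1.569, q = 2.945

Entries of MᵀM: Σh·h = 99, Σh·h^2 = 665, Σh^2·h^2 = 4803.
Moment sums: Σh·P = 2114, Σh^2·P = 15190.
Eliminating q: 4803·(row 1) − 665·(row 2) gives 33272·p = 4803·2114 − 665·15190 = 52192, so p = 6524/4159.
Then q = (15190 − 665·(6524/4159))/4803 = 12250/4159.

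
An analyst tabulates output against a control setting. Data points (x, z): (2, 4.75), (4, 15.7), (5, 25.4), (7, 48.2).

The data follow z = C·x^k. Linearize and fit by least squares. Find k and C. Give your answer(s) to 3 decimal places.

With ln zᵢ as the transformed response and ln xᵢ as the regressor:
XᵀX = [[8.7791, 5.6348]; [5.6348, 4]], rhs = [17.6446, 11.4219]ᵀ  (here Σln x = 5.6348, Σ(ln x)² = 8.7791, Σln z = 11.4219, Σln x·ln z = 17.6446).
Δ = 8.7791·4 − (5.6348)² = 3.3656; k = (17.6446·4 − 5.6348·11.4219)/3.3656 = 1.84764, ln C = (8.7791·11.4219 − 5.6348·17.6446)/3.3656 = 0.25272, so C = exp(0.25272) = 1.28752.

k = 1.848, C = 1.288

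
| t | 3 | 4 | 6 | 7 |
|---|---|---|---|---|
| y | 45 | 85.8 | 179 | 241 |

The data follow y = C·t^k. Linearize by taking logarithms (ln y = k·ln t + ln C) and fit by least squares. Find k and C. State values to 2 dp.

With ln yᵢ as the transformed response and ln tᵢ as the regressor:
Σln t = 6.2226, Σ(ln t)² = 10.1257, Σln y = 18.9309, Σln t·ln y = 30.3213.
Equations: 10.1257·k + 6.2226·ln C = 30.3213;  6.2226·k + 4·ln C = 18.9309.
Solving (det = 1.7825): k = 1.95603, ln C = 1.68983, so C = exp(1.68983) = 5.41854.

k = 1.96, C = 5.42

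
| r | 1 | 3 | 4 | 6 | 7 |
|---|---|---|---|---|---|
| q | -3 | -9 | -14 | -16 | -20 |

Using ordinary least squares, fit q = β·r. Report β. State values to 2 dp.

The normal system MᵀM·[β]ᵀ = Mᵀq is [[111]]·[β]ᵀ = [-322]ᵀ.
β = (-322)/111 = -2.9009.

β = -2.90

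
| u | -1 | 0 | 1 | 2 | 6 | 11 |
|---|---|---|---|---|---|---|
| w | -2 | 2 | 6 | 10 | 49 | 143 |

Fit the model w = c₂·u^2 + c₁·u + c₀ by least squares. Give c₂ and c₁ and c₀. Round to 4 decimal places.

c₂ = 0.9403, c₁ = 2.5240, c₀ = 1.1301

Normal-equation sums: Σu^2·u^2 = 15955, Σu^2·u = 1555, Σu^2 = 163, Σu·u = 163, Σu = 19, Σ1 = 6.
Right-hand side: Σu^2·w = 19111, Σu·w = 1895, Σw = 208.
So XᵀX·[c₂, c₁, c₀]ᵀ = Xᵀw: [[15955, 1555, 163]; [1555, 163, 19]; [163, 19, 6]]·[c₂, c₁, c₀]ᵀ = [19111, 1895, 208]ᵀ.
Solving the 3×3 system (Gaussian elimination) gives c₂ = 37435/39813, c₁ = 4369/1731, c₀ = 14997/13271.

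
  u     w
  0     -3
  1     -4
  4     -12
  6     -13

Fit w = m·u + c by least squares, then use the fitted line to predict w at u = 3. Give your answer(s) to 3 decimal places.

AᵀA·[m, c]ᵀ = Aᵀw reads: 53·m + 11·c = -130;  11·m + 4·c = -32.
(Σu·u = 53, Σu = 11, Σ1 = 4, Σu·w = -130, Σw = -32.)
Eliminating c: 4·(row 1) − 11·(row 2) gives 91·m = 4·(-130) − 11·(-32) = -168, so m = -24/13.
Then c = ((-32) − 11·(-24/13))/4 = -38/13.
At u = 3: ŵ = (-24/13)·(3) + (-38/13)·(1) = -110/13.

ŵ = -8.462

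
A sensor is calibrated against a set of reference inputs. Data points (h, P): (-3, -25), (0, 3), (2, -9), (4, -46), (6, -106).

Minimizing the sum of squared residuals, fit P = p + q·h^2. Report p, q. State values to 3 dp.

p = 2.756, q = -3.027

Sums needed: Σ1 = 5, Σh^2 = 65, Σh^2·h^2 = 1649.
Moment sums: ΣP = -183, Σh^2·P = -4813.
Normal equations: [[5, 65]; [65, 1649]]·[p, q]ᵀ = [-183, -4813]ᵀ.
Determinant 5·1649 − 65² = 4020.
p = ((-183)·1649 − 65·(-4813))/4020 = 5539/2010; q = (5·(-4813) − 65·(-183))/4020 = -1217/402.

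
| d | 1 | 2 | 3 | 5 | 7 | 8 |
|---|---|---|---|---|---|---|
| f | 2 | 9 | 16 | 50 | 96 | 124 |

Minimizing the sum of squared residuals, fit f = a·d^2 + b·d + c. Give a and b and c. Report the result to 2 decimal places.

Forming MᵀM = [[7220, 1016, 152]; [1016, 152, 26]; [152, 26, 6]] and Mᵀf = [14072, 1982, 297]ᵀ gives MᵀM·[a, b, c]ᵀ = Mᵀf.
Inverting the 3×3 Gram matrix, [a, b, c]ᵀ = [1151/605, 467/1210, -223/605]ᵀ.

a = 1.90, b = 0.39, c = -0.37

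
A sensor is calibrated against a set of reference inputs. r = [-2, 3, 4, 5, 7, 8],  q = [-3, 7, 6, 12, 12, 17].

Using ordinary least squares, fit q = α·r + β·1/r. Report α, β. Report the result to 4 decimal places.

α = 2.0225, β = -1.1250

The normal system AᵀA·[α, β]ᵀ = Aᵀq is [[167, 6]; [6, 352549/705600]]·[α, β]ᵀ = [331, 9721/840]ᵀ.
Eliminating β: (352549/705600)·(row 1) − 6·(row 2) gives (33474083/705600)·α = (352549/705600)·331 − 6·(9721/840) = 67699879/705600, so α = 67699879/33474083.
Then β = ((9721/840) − 6·(67699879/33474083))/(352549/705600) = -37659720/33474083.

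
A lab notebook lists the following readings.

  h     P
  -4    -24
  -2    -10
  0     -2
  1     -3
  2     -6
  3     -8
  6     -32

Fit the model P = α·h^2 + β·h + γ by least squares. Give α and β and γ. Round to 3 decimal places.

α = -1.004, β = 1.208, γ = -3.137

Forming AᵀA = [[1666, 180, 70]; [180, 70, 6]; [70, 6, 7]] and AᵀP = [-1675, -115, -85]ᵀ gives AᵀA·[α, β, γ]ᵀ = AᵀP.
Inverting the 3×3 Gram matrix, [α, β, γ]ᵀ = [-8075/8042, 9715/8042, -12615/4021]ᵀ.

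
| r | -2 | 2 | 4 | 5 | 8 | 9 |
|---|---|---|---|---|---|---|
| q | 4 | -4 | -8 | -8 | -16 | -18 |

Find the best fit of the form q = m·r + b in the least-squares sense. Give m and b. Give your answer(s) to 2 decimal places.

Forming XᵀX = [[194, 26]; [26, 6]] and Xᵀq = [-378, -50]ᵀ gives XᵀX·[m, b]ᵀ = Xᵀq.
det = 194·6 − 26² = 488.
m = ((-378)·6 − 26·(-50))/488 = -121/61; b = (194·(-50) − 26·(-378))/488 = 16/61.

m = -1.98, b = 0.26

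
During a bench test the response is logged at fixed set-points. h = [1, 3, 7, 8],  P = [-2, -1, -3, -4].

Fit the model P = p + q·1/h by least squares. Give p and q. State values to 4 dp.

AᵀA·[p, q]ᵀ = AᵀP reads: 4·p + (269/168)·q = -10;  (269/168)·p + (32377/28224)·q = -137/42.
(Σ1 = 4, Σ1/h = 269/168, Σ1/h·1/h = 32377/28224, ΣP = -10, Σ1/h·P = -137/42.)
Δ = 4·(32377/28224) − (269/168)² = 19049/9408.
p = ((-10)·(32377/28224) − (269/168)·(-137/42))/(19049/9408) = -58786/19049; q = (4·(-137/42) − (269/168)·(-10))/(19049/9408) = 27888/19049.

p = -3.0860, q = 1.4640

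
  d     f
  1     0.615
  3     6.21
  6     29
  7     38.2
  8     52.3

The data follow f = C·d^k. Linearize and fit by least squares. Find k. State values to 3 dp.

Taking logs, ln f = k·ln d + ln C, so regress ln f on ln d.
XᵀX = [[12.5280, 6.9157]; [6.9157, 5]], rhs = [23.3566, 12.3072]ᵀ  (here Σln d = 6.9157, Σ(ln d)² = 12.5280, Σln f = 12.3072, Σln d·ln f = 23.3566).
Slope k = (n·Σln d·ln f − Σln d·Σln f)/(n·Σ(ln d)² − (Σln d)²) = (5·23.3566 − 6.9157·12.3072)/14.8127 = 2.13803; ln C = (Σln f − k·Σln d)/n = -0.49578.

k = 2.138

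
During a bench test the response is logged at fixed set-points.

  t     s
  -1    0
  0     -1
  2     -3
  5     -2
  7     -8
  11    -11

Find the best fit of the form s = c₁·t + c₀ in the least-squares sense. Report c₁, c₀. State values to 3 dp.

Normal-equation sums: Σt·t = 200, Σt = 24, Σ1 = 6.
And Σt·s = -193, Σs = -25.
det = 200·6 − 24² = 624.
c₁ = ((-193)·6 − 24·(-25))/624 = -93/104; c₀ = (200·(-25) − 24·(-193))/624 = -23/39.

c₁ = -0.894, c₀ = -0.590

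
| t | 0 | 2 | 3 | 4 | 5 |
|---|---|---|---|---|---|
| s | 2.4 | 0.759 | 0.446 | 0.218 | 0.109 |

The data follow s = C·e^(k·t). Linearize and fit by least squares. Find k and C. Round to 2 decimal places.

Let Y = ln s. Fitting Y = k·t + ln C by least squares:
Σt = 14.0000, Σ(t)² = 54.0000, Σln s = -3.9474, Σt·ln s = -20.1489.
Equations: 54.0000·k + 14.0000·ln C = -20.1489;  14.0000·k + 5·ln C = -3.9474.
Solving (det = 74.0000): k = -0.61461, ln C = 0.93143, so C = exp(0.93143) = 2.53813.

k = -0.61, C = 2.54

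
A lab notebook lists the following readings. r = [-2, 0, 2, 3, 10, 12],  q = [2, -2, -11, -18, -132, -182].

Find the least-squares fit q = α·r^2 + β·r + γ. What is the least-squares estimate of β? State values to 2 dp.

β = -3.06

Normal-equation sums: Σr^2·r^2 = 30849, Σr^2·r = 2755, Σr^2 = 261, Σr·r = 261, Σr = 25, Σ1 = 6.
Right-hand side: Σr^2·q = -39606, Σr·q = -3584, Σq = -343.
Normal equations: [[30849, 2755, 261]; [2755, 261, 25]; [261, 25, 6]]·[α, β, γ]ᵀ = [-39606, -3584, -343]ᵀ.
Inverting the 3×3 Gram matrix, [α, β, γ]ᵀ = [-417487/415482, -423241/138494, -150262/207741]ᵀ.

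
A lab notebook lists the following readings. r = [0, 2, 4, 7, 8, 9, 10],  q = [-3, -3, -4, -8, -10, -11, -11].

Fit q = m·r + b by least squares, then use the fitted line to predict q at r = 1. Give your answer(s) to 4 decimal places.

From the data, Σr·r = 314, Σr = 40, Σ1 = 7.
Moment sums: Σr·q = -367, Σq = -50.
So XᵀX·[m, b]ᵀ = Xᵀq: [[314, 40]; [40, 7]]·[m, b]ᵀ = [-367, -50]ᵀ.
Determinant 314·7 − 40² = 598.
m = ((-367)·7 − 40·(-50))/598 = -569/598; b = (314·(-50) − 40·(-367))/598 = -510/299.
At r = 1: q̂ = (-569/598)·(1) + (-510/299)·(1) = -1589/598.

q̂ = -2.6572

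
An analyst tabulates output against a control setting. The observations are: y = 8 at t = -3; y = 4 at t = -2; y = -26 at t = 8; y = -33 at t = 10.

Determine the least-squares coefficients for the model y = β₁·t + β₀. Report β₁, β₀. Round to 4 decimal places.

Forming XᵀX = [[177, 13]; [13, 4]] and Xᵀy = [-570, -47]ᵀ gives XᵀX·[β₁, β₀]ᵀ = Xᵀy.
Δ = 177·4 − 13² = 539.
β₁ = ((-570)·4 − 13·(-47))/539 = -1669/539; β₀ = (177·(-47) − 13·(-570))/539 = -909/539.

β₁ = -3.0965, β₀ = -1.6865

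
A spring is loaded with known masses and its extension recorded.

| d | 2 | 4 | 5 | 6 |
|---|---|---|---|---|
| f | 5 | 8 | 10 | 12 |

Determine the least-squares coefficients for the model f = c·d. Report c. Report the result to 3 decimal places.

From the data, Σd·d = 81.
For Aᵀf: Σd·f = 164.
Hence c = 164 / 81 ≈ 2.02469.

c = 2.025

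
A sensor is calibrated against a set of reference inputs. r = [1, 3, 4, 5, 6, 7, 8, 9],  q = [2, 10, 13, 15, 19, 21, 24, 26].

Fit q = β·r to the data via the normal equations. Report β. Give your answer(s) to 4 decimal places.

β = 3.0107

Entries of XᵀX: Σr·r = 281.
Moment sums: Σr·q = 846.
So XᵀX·[β]ᵀ = Xᵀq: [[281]]·[β]ᵀ = [846]ᵀ.
β = 846/281 = 3.01068.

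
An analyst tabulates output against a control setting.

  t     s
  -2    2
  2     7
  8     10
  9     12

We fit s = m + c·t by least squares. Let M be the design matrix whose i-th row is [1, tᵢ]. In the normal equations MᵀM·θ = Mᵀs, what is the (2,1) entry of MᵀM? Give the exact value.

Row 2 ↔ basis t, column 1 ↔ basis 1, so (MᵀM)_{2,1} = Σᵢ t = (-2)·(1) + (2)·(1) + (8)·(1) + (9)·(1) = 17.

17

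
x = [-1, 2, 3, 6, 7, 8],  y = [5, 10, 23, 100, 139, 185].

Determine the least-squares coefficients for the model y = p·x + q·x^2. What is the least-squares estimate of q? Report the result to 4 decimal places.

Normal-equation sums: Σx·x = 163, Σx·x^2 = 1105, Σx^2·x^2 = 7891.
Right-hand side: Σx·y = 3137, Σx^2·y = 22503.
MᵀM·[p, q]ᵀ = Mᵀy becomes [[163, 1105]; [1105, 7891]]·[p, q]ᵀ = [3137, 22503]ᵀ.
Eliminating q: 7891·(row 1) − 1105·(row 2) gives 65208·p = 7891·3137 − 1105·22503 = -111748, so p = -2149/1254.
Then q = (22503 − 1105·(-2149/1254))/7891 = 3877/1254.

q = 3.0917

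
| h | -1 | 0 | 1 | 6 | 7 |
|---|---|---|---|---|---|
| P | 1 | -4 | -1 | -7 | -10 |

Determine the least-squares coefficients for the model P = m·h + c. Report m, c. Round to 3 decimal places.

Forming MᵀM = [[87, 13]; [13, 5]] and MᵀP = [-114, -21]ᵀ gives MᵀM·[m, c]ᵀ = MᵀP.
Δ = 87·5 − 13² = 266.
m = ((-114)·5 − 13·(-21))/266 = -297/266; c = (87·(-21) − 13·(-114))/266 = -345/266.

m = -1.117, c = -1.297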